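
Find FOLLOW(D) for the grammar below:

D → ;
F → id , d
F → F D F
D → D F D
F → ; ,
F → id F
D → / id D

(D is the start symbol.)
{ $, ';', 'id' }

To compute FOLLOW(D), find every occurrence of D on a right-hand side N → α D β: add FIRST(β) \ {ε}, and if β is empty or nullable also add FOLLOW(N). Iterate to a fixed point.

D is the start symbol, so $ ∈ FOLLOW(D).
In F → F D F: D is followed by F, add FIRST(F) \ {ε} = { ';', 'id' }
In D → D F D: D is followed by F D, add FIRST(F D) \ {ε} = { ';', 'id' }
In D → D F D: D is at the end; this adds FOLLOW(D) to itself — nothing new
In D → / id D: D is at the end; this adds FOLLOW(D) to itself — nothing new

Taking the union: FOLLOW(D) = { $, ';', 'id' }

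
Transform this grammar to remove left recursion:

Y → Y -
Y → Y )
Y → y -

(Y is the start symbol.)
Y → y - Y'
Y' → - Y'
Y' → ) Y'
Y' → ε

Y is directly left-recursive. The standard transformation for
  A → A α₁ | ... | A α_m | β₁ | ... | β_n
is
  A  → β₁ A' | ... | β_n A'
  A' → α₁ A' | ... | α_m A' | ε

Y → y - becomes Y → y - Y'
Y → Y - becomes Y' → - Y'
Y → Y ) becomes Y' → ) Y'
Add Y' → ε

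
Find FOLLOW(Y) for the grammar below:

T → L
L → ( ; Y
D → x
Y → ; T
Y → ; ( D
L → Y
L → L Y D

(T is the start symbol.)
In L → ( ; Y: Y is at the end, add FOLLOW(L)
In L → Y: Y is at the end, add FOLLOW(L)
In L → L Y D: Y is followed by D, add FIRST(D) \ {ε} = { 'x' }

The FOLLOW sets referred to above (computed the same way, to a fixed point):
  FOLLOW(L) = { $, ';', 'x' }

Taking the union: FOLLOW(Y) = { $, ';', 'x' }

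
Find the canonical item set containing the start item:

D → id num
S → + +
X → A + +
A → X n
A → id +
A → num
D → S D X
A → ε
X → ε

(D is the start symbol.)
First, augment the grammar with D' → D
I₀ = CLOSURE({ [D' → . D] }):
  [D' → . D] has the dot before D: add [D → . id num], [D → . S D X]
  [D → . S D X] has the dot before S: add [S → . + +]
No further items can be added.

I₀ = { [D → . S D X], [D → . id num], [D' → . D], [S → . + +] }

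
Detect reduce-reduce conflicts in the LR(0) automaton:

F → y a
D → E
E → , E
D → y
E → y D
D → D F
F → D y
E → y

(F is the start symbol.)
Yes — I5: [D → y .] vs [E → y .]; I8: [D → y .] vs [E → y .]; I10: [D → y .] vs [E → y .]

A reduce-reduce conflict occurs when an LR(0) state has two complete items [A → α .] and [B → β .] — both call for a reduction, and with no lookahead the parser cannot choose between them.

Augment with F' → F and build the canonical LR(0) collection (I0 = CLOSURE({[F' → . F]}), then GOTO on every symbol after a dot until no new states appear). It has 13 states:
  I0: { [D → . D F], [D → . E], [D → . y], [E → . , E], [E → . y D], [E → . y], [F → . D y], [F → . y a], [F' → . F] }  — shift
  I1: { [E → , . E], [E → . , E], [E → . y D], [E → . y] }  — shift
  I2: { [D → . D F], [D → . E], [D → . y], [D → D . F], [E → . , E], [E → . y D], [E → . y], [F → . D y], [F → . y a], [F → D . y] }  — shift
  I3: { [D → E .] }  — reduce
  I4: { [F' → F .] }  — accept
  I5: { [D → . D F], [D → . E], [D → . y], [D → y .], [E → . , E], [E → . y D], [E → . y], [E → y . D], [E → y .], [F → y . a] }  — shift, 2 reduces
  I6: { [D → . D F], [D → . E], [D → . y], [D → D . F], [E → . , E], [E → . y D], [E → . y], [E → y D .], [F → . D y], [F → . y a] }  — shift, reduce
  I7: { [F → y a .] }  — reduce
  I8: { [D → . D F], [D → . E], [D → . y], [D → y .], [E → . , E], [E → . y D], [E → . y], [E → y . D], [E → y .] }  — shift, 2 reduces
  I9: { [D → D F .] }  — reduce
  I10: { [D → . D F], [D → . E], [D → . y], [D → y .], [E → . , E], [E → . y D], [E → . y], [E → y . D], [E → y .], [F → D y .], [F → y . a] }  — shift, 3 reduces
  I11: { [E → , E .] }  — reduce
  I12: { [D → . D F], [D → . E], [D → . y], [E → . , E], [E → . y D], [E → . y], [E → y . D], [E → y .] }  — shift, reduce

I5 contains complete items [D → y .], [E → y .] — reduce-reduce conflict.
I8 contains complete items [D → y .], [E → y .] — reduce-reduce conflict.
I10 contains complete items [D → y .], [E → y .], [F → D y .] — reduce-reduce conflict.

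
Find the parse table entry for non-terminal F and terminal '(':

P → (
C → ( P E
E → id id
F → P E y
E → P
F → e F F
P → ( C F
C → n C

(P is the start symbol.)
F → P E y

To find M[F, '('], we find productions for F where '(' is in the predict set (PREDICT(N → α) = (FIRST(α) \ {ε}) ∪ (FOLLOW(N) if α ⇒* ε)).

Relevant sets:
  FIRST(P) = { '(' }

F → P E y: PREDICT = { '(' }
  '(' is in predict set, so this production goes in M[F, '(']
F → e F F: PREDICT = { 'e' }

M[F, '('] = F → P E y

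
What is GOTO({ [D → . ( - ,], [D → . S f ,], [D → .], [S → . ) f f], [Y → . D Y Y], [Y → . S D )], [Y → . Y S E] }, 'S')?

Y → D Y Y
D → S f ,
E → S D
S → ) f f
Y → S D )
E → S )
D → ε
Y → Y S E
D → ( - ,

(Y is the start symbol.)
GOTO(I, 'S') = CLOSURE({ [A → αX.β] : [A → α.Xβ] ∈ I, X = 'S' })

Items with dot before 'S', with the dot advanced:
  [D → . S f ,] → [D → S . f ,]
  [Y → . S D )] → [Y → S . D )]
Closure of the advanced items:
  [Y → S . D )] has the dot before D: add [D → . S f ,], [D → .], [D → . ( - ,]
  [D → . S f ,] has the dot before S: add [S → . ) f f]

GOTO = { [D → . ( - ,], [D → . S f ,], [D → .], [D → S . f ,], [S → . ) f f], [Y → S . D )] }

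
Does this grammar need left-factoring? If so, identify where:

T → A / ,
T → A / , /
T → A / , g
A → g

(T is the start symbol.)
Left-factoring is needed when two productions for the same non-terminal
share a common prefix on the right-hand side.

Productions for T:
  T → A / ,
  T → A / , /
  T → A / , g

Found common prefix 'A / ,' in productions for T

Answer: Yes, T has productions with common prefix 'A / ,'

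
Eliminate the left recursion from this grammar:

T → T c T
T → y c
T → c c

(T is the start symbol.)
T is directly left-recursive. The standard transformation for
  A → A α₁ | ... | A α_m | β₁ | ... | β_n
is
  A  → β₁ A' | ... | β_n A'
  A' → α₁ A' | ... | α_m A' | ε

T → y c becomes T → y c T'
T → c c becomes T → c c T'
T → T c T becomes T' → c T T'
Add T' → ε

Resulting grammar:
T → y c T'
T → c c T'
T' → c T T'
T' → ε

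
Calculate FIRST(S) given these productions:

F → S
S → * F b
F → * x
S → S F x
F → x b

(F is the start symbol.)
From S → * F b:
  - '*' is a terminal: add '*' and stop
From S → S F x:
  - S is the symbol being defined: contributes nothing new
    S is not nullable, so stop

Collecting: FIRST(S) = { '*' }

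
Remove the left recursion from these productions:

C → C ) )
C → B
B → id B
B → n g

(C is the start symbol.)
C is directly left-recursive. The standard transformation for
  A → A α₁ | ... | A α_m | β₁ | ... | β_n
is
  A  → β₁ A' | ... | β_n A'
  A' → α₁ A' | ... | α_m A' | ε

C → B becomes C → B C'
C → C ) ) becomes C' → ) ) C'
Add C' → ε

Productions for other non-terminals are unchanged:
  B → id B
  B → n g

Resulting grammar:
C → B C'
C' → ) ) C'
C' → ε
B → id B
B → n g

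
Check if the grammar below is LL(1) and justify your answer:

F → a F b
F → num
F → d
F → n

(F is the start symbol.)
Yes, the grammar is LL(1).

A grammar is LL(1) if for each non-terminal N with multiple productions, the predict sets of those productions are pairwise disjoint, where PREDICT(N → α) = (FIRST(α) \ {ε}) ∪ (FOLLOW(N) if α ⇒* ε).

For F:
  PREDICT(F → a F b) = { 'a' }
  PREDICT(F → num) = { 'num' }
  PREDICT(F → d) = { 'd' }
  PREDICT(F → n) = { 'n' }

All predict sets are disjoint. The grammar IS LL(1).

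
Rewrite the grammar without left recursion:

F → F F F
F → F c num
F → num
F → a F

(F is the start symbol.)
F → num F'
F → a F F'
F' → F F F'
F' → c num F'
F' → ε

F is directly left-recursive. The standard transformation for
  A → A α₁ | ... | A α_m | β₁ | ... | β_n
is
  A  → β₁ A' | ... | β_n A'
  A' → α₁ A' | ... | α_m A' | ε

F → num becomes F → num F'
F → a F becomes F → a F F'
F → F F F becomes F' → F F F'
F → F c num becomes F' → c num F'
Add F' → ε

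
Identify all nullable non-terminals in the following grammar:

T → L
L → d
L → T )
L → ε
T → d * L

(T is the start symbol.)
{ 'L', 'T' }

ε-productions: L → ε
So L is immediately nullable.
T → L: every symbol on the right is nullable, so T is nullable too.
Every non-terminal is now nullable.
Nullable = { 'L', 'T' }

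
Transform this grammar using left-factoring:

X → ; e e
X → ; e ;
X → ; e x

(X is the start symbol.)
Left-factoring transforms A → αβ₁ | αβ₂ into A → αA' and A' → β₁ | β₂
(α is the longest common prefix among the alternatives). Repeat until
no nonterminal has two alternatives with a common prefix.

Round 1: X has alternatives sharing prefix '; e'. Introduce X': X → ; e X'
  Add: X' → e
  Add: X' → ;
  Add: X' → x

No remaining common prefixes — done.

Resulting grammar:
X → ; e X'
X' → e
X' → ;
X' → x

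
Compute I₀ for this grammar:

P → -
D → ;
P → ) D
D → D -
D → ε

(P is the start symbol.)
{ [P → . ) D], [P → . -], [P' → . P] }

First, augment the grammar with P' → P
I₀ = CLOSURE({ [P' → . P] }):
  [P' → . P] has the dot before P: add [P → . -], [P → . ) D]
No further items can be added.

I₀ = { [P → . ) D], [P → . -], [P' → . P] }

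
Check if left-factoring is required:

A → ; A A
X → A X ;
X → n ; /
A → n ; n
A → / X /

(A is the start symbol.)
Left-factoring is needed when two productions for the same non-terminal
share a common prefix on the right-hand side.

Productions for A:
  A → ; A A
  A → n ; n
  A → / X /
Productions for X:
  X → A X ;
  X → n ; /

No common prefixes found.

Answer: No, left-factoring is not needed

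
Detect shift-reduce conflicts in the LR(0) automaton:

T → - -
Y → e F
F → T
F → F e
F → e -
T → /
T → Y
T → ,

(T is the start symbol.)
Augment with T' → T and build the canonical LR(0) collection (I0 = CLOSURE({[T' → . T]}), then GOTO on every symbol after a dot until no new states appear). It has 13 states:
  I0: { [T → . ,], [T → . - -], [T → . /], [T → . Y], [T' → . T], [Y → . e F] }  — shift
  I1: { [T → , .] }  — reduce
  I2: { [T → - . -] }  — shift
  I3: { [T → / .] }  — reduce
  I4: { [T' → T .] }  — accept
  I5: { [T → Y .] }  — reduce
  I6: { [F → . F e], [F → . T], [F → . e -], [T → . ,], [T → . - -], [T → . /], [T → . Y], [Y → . e F], [Y → e . F] }  — shift
  I7: { [F → F . e], [Y → e F .] }  — shift, reduce
  I8: { [F → T .] }  — reduce
  I9: { [F → . F e], [F → . T], [F → . e -], [F → e . -], [T → . ,], [T → . - -], [T → . /], [T → . Y], [Y → . e F], [Y → e . F] }  — shift
  I10: { [F → e - .], [T → - . -] }  — shift, reduce
  I11: { [T → - - .] }  — reduce
  I12: { [F → F e .] }  — reduce

I7 contains reduce item [Y → e F .] and shift item [F → F . e] — shift-reduce conflict.
I10 contains reduce item [F → e - .] and shift item [T → - . -] — shift-reduce conflict.

Answer: Yes — I7: [Y → e F .] vs [F → F . e]; I10: [F → e - .] vs [T → - . -]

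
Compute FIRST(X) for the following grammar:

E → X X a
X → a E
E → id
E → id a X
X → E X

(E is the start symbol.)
To compute FIRST(X), examine every production with X on the left-hand side, reading each right-hand side left to right until a non-nullable symbol is reached.

FIRST sets of the other non-terminals involved (by the same procedure, iterated to a fixed point):
  FIRST(E) = { 'a', 'id' }

From X → a E:
  - a is a terminal: add 'a' and stop
From X → E X:
  - E is a non-terminal: add FIRST(E) \ {ε} = { 'a', 'id' }
    E is not nullable, so stop

Collecting: FIRST(X) = { 'a', 'id' }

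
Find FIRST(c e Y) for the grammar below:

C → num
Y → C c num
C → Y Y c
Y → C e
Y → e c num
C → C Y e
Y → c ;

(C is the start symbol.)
To compute FIRST(c e Y), process the symbols left to right:
Symbol c is a terminal. Add 'c' and stop.
FIRST(c e Y) = { 'c' }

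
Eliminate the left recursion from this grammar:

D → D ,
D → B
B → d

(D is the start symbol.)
D → B D'
D' → , D'
D' → ε
B → d

D is directly left-recursive. The standard transformation for
  A → A α₁ | ... | A α_m | β₁ | ... | β_n
is
  A  → β₁ A' | ... | β_n A'
  A' → α₁ A' | ... | α_m A' | ε

D → B becomes D → B D'
D → D , becomes D' → , D'
Add D' → ε

Productions for other non-terminals are unchanged:
  B → d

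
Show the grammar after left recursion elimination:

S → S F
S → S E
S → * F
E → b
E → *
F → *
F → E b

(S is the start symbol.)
S → * F S'
S' → F S'
S' → E S'
S' → ε
E → b
E → *
F → *
F → E b

S is directly left-recursive. The standard transformation for
  A → A α₁ | ... | A α_m | β₁ | ... | β_n
is
  A  → β₁ A' | ... | β_n A'
  A' → α₁ A' | ... | α_m A' | ε

S → * F becomes S → * F S'
S → S F becomes S' → F S'
S → S E becomes S' → E S'
Add S' → ε

Productions for other non-terminals are unchanged:
  E → b
  E → *
  F → *
  F → E b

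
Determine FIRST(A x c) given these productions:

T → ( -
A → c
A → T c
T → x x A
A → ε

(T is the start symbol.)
{ '(', 'c', 'x' }

FIRST sets of the non-terminals involved (from the grammar, by fixed-point iteration):
  FIRST(A) = { '(', 'c', 'x', ε }

To compute FIRST(A x c), process the symbols left to right:
Symbol A is a non-terminal. Add FIRST(A) \ {ε} = { '(', 'c', 'x' }
A is nullable (ε ∈ FIRST(A)), continue to the next symbol.
Symbol x is a terminal. Add 'x' and stop.
FIRST(A x c) = { '(', 'c', 'x' }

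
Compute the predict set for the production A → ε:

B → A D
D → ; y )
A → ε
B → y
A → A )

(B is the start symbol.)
PREDICT(A → ε) = (FIRST(RHS) \ {ε}) ∪ (FOLLOW(A) if ε ∈ FIRST(RHS), i.e. RHS ⇒* ε)
The right-hand side is ε (FIRST(ε) = { ε }), so the predict set is FOLLOW(A) = { ')', ';' }
PREDICT(A → ε) = { ')', ';' }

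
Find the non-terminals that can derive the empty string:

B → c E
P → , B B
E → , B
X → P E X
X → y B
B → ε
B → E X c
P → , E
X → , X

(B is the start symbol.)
ε-productions: B → ε
So B is immediately nullable.
No further non-terminal can be added: every production for the remaining non-terminals contains a terminal or a non-nullable non-terminal.
Nullable = { 'B' }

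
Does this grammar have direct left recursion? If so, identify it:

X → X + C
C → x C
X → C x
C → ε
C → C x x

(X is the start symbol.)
Direct left recursion occurs when N → N α for some non-terminal N (the right-hand side begins with the left-hand side itself).

X → X + C: LEFT RECURSIVE (starts with X)
C → x C: starts with x
X → C x: starts with C
C → ε: starts with ε
C → C x x: LEFT RECURSIVE (starts with C)

The grammar has direct left recursion on: X, C.

Answer: Yes, X, C are left-recursive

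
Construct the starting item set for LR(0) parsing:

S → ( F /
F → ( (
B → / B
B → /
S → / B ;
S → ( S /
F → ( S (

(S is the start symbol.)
{ [S → . ( F /], [S → . ( S /], [S → . / B ;], [S' → . S] }

First, augment the grammar with S' → S
I₀ = CLOSURE({ [S' → . S] }):
  [S' → . S] has the dot before S: add [S → . ( F /], [S → . / B ;], [S → . ( S /]
No further items can be added.

I₀ = { [S → . ( F /], [S → . ( S /], [S → . / B ;], [S' → . S] }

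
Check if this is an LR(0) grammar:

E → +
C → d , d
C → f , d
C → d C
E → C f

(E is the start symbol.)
Yes, the grammar is LR(0)

Augment with E' → E and build the canonical LR(0) collection (I0 = CLOSURE({[E' → . E]}), then GOTO on every symbol after a dot until no new states appear). It has 12 states:
  I0: { [C → . d , d], [C → . d C], [C → . f , d], [E → . +], [E → . C f], [E' → . E] }  — shift
  I1: { [E → + .] }  — reduce
  I2: { [E → C . f] }  — shift
  I3: { [E' → E .] }  — accept
  I4: { [C → . d , d], [C → . d C], [C → . f , d], [C → d . , d], [C → d . C] }  — shift
  I5: { [C → f . , d] }  — shift
  I6: { [C → f , . d] }  — shift
  I7: { [C → f , d .] }  — reduce
  I8: { [C → d , . d] }  — shift
  I9: { [C → d C .] }  — reduce
  I10: { [C → d , d .] }  — reduce
  I11: { [E → C f .] }  — reduce

Every state is either a pure shift/goto state or contains exactly one complete item and nothing to shift — no conflicts. The grammar is LR(0).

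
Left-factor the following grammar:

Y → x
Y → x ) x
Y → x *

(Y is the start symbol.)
Left-factoring transforms A → αβ₁ | αβ₂ into A → αA' and A' → β₁ | β₂
(α is the longest common prefix among the alternatives). Repeat until
no nonterminal has two alternatives with a common prefix.

Round 1: Y has alternatives sharing prefix 'x'. Introduce Y': Y → x Y'
  Add: Y' → ε
  Add: Y' → ) x
  Add: Y' → *

No remaining common prefixes — done.

Resulting grammar:
Y → x Y'
Y' → ε
Y' → ) x
Y' → *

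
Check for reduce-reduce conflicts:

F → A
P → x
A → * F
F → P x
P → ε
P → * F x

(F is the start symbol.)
Augment with F' → F and build the canonical LR(0) collection (I0 = CLOSURE({[F' → . F]}), then GOTO on every symbol after a dot until no new states appear). It has 9 states:
  I0: { [A → . * F], [F → . A], [F → . P x], [F' → . F], [P → . * F x], [P → . x], [P → .] }  — shift, reduce
  I1: { [A → * . F], [A → . * F], [F → . A], [F → . P x], [P → * . F x], [P → . * F x], [P → . x], [P → .] }  — shift, reduce
  I2: { [F → A .] }  — reduce
  I3: { [F' → F .] }  — accept
  I4: { [F → P . x] }  — shift
  I5: { [P → x .] }  — reduce
  I6: { [F → P x .] }  — reduce
  I7: { [A → * F .], [P → * F . x] }  — shift, reduce
  I8: { [P → * F x .] }  — reduce

No state contains more than one complete item.

Answer: No reduce-reduce conflicts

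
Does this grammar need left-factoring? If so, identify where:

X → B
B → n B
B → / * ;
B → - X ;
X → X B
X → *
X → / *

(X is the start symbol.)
Left-factoring is needed when two productions for the same non-terminal
share a common prefix on the right-hand side.

Productions for X:
  X → B
  X → X B
  X → *
  X → / *
Productions for B:
  B → n B
  B → / * ;
  B → - X ;

No common prefixes found.

Answer: No, left-factoring is not needed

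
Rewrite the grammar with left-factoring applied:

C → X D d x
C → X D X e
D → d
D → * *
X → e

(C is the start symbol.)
Left-factoring transforms A → αβ₁ | αβ₂ into A → αA' and A' → β₁ | β₂
(α is the longest common prefix among the alternatives). Repeat until
no nonterminal has two alternatives with a common prefix.

Round 1: C has alternatives sharing prefix 'X D'. Introduce C': C → X D C'
  Add: C' → d x
  Add: C' → X e

No remaining common prefixes — done.

Resulting grammar:
C → X D C'
C' → d x
C' → X e
D → d
D → * *
X → e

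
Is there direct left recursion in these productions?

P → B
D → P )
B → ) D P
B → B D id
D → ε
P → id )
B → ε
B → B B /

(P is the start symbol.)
Yes, B is left-recursive

Direct left recursion occurs when N → N α for some non-terminal N (the right-hand side begins with the left-hand side itself).

P → B: starts with B
D → P ): starts with P
B → ) D P: starts with ')'
B → B D id: LEFT RECURSIVE (starts with B)
D → ε: starts with ε
P → id ): starts with id
B → ε: starts with ε
B → B B /: LEFT RECURSIVE (starts with B)

The grammar has direct left recursion on: B.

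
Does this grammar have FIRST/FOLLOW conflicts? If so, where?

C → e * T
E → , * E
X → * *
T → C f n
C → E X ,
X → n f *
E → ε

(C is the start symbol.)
No FIRST/FOLLOW conflicts.

A FIRST/FOLLOW conflict occurs when a non-terminal N has a nullable alternative N → β (β ⇒* ε) and another alternative N → α with FIRST(α) ∩ FOLLOW(N) ≠ ∅: on such a lookahead the parser cannot decide between expanding α and letting N vanish via β.

Nullable non-terminals: E.

E: nullable alternative(s) E → ε; FOLLOW(E) = { '*', 'n' }
  E → , * E: FIRST \ {ε} = { ',' } — disjoint from FOLLOW(E)
  E → ε: FIRST \ {ε} = { } — this is the only nullable alternative, skip

C, T, X have no nullable alternative, so no FIRST/FOLLOW check is needed there.

No FIRST/FOLLOW conflicts found.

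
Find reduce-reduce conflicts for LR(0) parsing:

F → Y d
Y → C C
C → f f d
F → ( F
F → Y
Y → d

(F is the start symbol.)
A reduce-reduce conflict occurs when an LR(0) state has two complete items [A → α .] and [B → β .] — both call for a reduction, and with no lookahead the parser cannot choose between them.

Augment with F' → F and build the canonical LR(0) collection (I0 = CLOSURE({[F' → . F]}), then GOTO on every symbol after a dot until no new states appear). It has 12 states:
  I0: { [C → . f f d], [F → . ( F], [F → . Y d], [F → . Y], [F' → . F], [Y → . C C], [Y → . d] }  — shift
  I1: { [C → . f f d], [F → ( . F], [F → . ( F], [F → . Y d], [F → . Y], [Y → . C C], [Y → . d] }  — shift
  I2: { [C → . f f d], [Y → C . C] }  — shift
  I3: { [F' → F .] }  — accept
  I4: { [F → Y . d], [F → Y .] }  — shift, reduce
  I5: { [Y → d .] }  — reduce
  I6: { [C → f . f d] }  — shift
  I7: { [C → f f . d] }  — shift
  I8: { [C → f f d .] }  — reduce
  I9: { [F → Y d .] }  — reduce
  I10: { [Y → C C .] }  — reduce
  I11: { [F → ( F .] }  — reduce

No state contains more than one complete item.

Answer: No reduce-reduce conflicts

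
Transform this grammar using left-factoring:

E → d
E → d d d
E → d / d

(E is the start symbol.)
E → d E'
E' → ε
E' → d d
E' → / d

Left-factoring transforms A → αβ₁ | αβ₂ into A → αA' and A' → β₁ | β₂
(α is the longest common prefix among the alternatives). Repeat until
no nonterminal has two alternatives with a common prefix.

Round 1: E has alternatives sharing prefix 'd'. Introduce E': E → d E'
  Add: E' → ε
  Add: E' → d d
  Add: E' → / d

No remaining common prefixes — done.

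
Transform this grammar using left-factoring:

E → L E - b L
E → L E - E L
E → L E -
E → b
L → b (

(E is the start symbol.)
E → L E - E'
E' → b L
E' → E L
E' → ε
E → b
L → b (

Left-factoring transforms A → αβ₁ | αβ₂ into A → αA' and A' → β₁ | β₂
(α is the longest common prefix among the alternatives). Repeat until
no nonterminal has two alternatives with a common prefix.

Round 1: E has alternatives sharing prefix 'L E -'. Introduce E': E → L E - E'
  Add: E' → b L
  Add: E' → E L
  Add: E' → ε

No remaining common prefixes — done.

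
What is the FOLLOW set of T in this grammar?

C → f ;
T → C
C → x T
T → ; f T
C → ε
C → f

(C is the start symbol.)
In C → x T: T is at the end, add FOLLOW(C)
In T → ; f T: T is at the end; this adds FOLLOW(T) to itself — nothing new

The FOLLOW sets referred to above (computed the same way, to a fixed point):
  FOLLOW(C) = { $ }

Taking the union: FOLLOW(T) = { $ }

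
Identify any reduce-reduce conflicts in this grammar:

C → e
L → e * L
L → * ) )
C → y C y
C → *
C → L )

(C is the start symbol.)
A reduce-reduce conflict occurs when an LR(0) state has two complete items [A → α .] and [B → β .] — both call for a reduction, and with no lookahead the parser cannot choose between them.

Augment with C' → C and build the canonical LR(0) collection (I0 = CLOSURE({[C' → . C]}), then GOTO on every symbol after a dot until no new states appear). It has 15 states:
  I0: { [C → . *], [C → . L )], [C → . e], [C → . y C y], [C' → . C], [L → . * ) )], [L → . e * L] }  — shift
  I1: { [C → * .], [L → * . ) )] }  — shift, reduce
  I2: { [C' → C .] }  — accept
  I3: { [C → L . )] }  — shift
  I4: { [C → e .], [L → e . * L] }  — shift, reduce
  I5: { [C → . *], [C → . L )], [C → . e], [C → . y C y], [C → y . C y], [L → . * ) )], [L → . e * L] }  — shift
  I6: { [C → y C . y] }  — shift
  I7: { [C → y C y .] }  — reduce
  I8: { [L → . * ) )], [L → . e * L], [L → e * . L] }  — shift
  I9: { [L → * . ) )] }  — shift
  I10: { [L → e * L .] }  — reduce
  I11: { [L → e . * L] }  — shift
  I12: { [L → * ) . )] }  — shift
  I13: { [L → * ) ) .] }  — reduce
  I14: { [C → L ) .] }  — reduce

No state contains more than one complete item.

Answer: No reduce-reduce conflicts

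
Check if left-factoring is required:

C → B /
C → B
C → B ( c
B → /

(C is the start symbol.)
Left-factoring is needed when two productions for the same non-terminal
share a common prefix on the right-hand side.

Productions for C:
  C → B /
  C → B
  C → B ( c

Found common prefix 'B' in productions for C

Answer: Yes, C has productions with common prefix 'B'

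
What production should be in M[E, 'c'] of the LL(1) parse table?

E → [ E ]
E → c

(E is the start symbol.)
E → c

To find M[E, 'c'], we find productions for E where 'c' is in the predict set (PREDICT(N → α) = (FIRST(α) \ {ε}) ∪ (FOLLOW(N) if α ⇒* ε)).

E → [ E ]: PREDICT = { '[' }
E → c: PREDICT = { 'c' }
  'c' is in predict set, so this production goes in M[E, 'c']

M[E, 'c'] = E → c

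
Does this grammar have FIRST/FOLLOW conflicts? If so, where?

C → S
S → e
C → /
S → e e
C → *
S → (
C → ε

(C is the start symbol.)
A FIRST/FOLLOW conflict occurs when a non-terminal N has a nullable alternative N → β (β ⇒* ε) and another alternative N → α with FIRST(α) ∩ FOLLOW(N) ≠ ∅: on such a lookahead the parser cannot decide between expanding α and letting N vanish via β.

Nullable non-terminals: C.
FIRST sets used below: FIRST(S) = { '(', 'e' }

C: nullable alternative(s) C → ε; FOLLOW(C) = { $ }
  C → S: FIRST \ {ε} = { '(', 'e' } — disjoint from FOLLOW(C)
  C → /: FIRST \ {ε} = { '/' } — disjoint from FOLLOW(C)
  C → *: FIRST \ {ε} = { '*' } — disjoint from FOLLOW(C)
  C → ε: FIRST \ {ε} = { } — this is the only nullable alternative, skip

S has no nullable alternative, so no FIRST/FOLLOW check is needed there.

No FIRST/FOLLOW conflicts found.

Answer: No FIRST/FOLLOW conflicts.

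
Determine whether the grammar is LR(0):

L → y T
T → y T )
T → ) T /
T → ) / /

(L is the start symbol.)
Augment with L' → L and build the canonical LR(0) collection (I0 = CLOSURE({[L' → . L]}), then GOTO on every symbol after a dot until no new states appear). It has 12 states:
  I0: { [L → . y T], [L' → . L] }  — shift
  I1: { [L' → L .] }  — accept
  I2: { [L → y . T], [T → . ) / /], [T → . ) T /], [T → . y T )] }  — shift
  I3: { [T → ) . / /], [T → ) . T /], [T → . ) / /], [T → . ) T /], [T → . y T )] }  — shift
  I4: { [L → y T .] }  — reduce
  I5: { [T → . ) / /], [T → . ) T /], [T → . y T )], [T → y . T )] }  — shift
  I6: { [T → y T . )] }  — shift
  I7: { [T → y T ) .] }  — reduce
  I8: { [T → ) / . /] }  — shift
  I9: { [T → ) T . /] }  — shift
  I10: { [T → ) T / .] }  — reduce
  I11: { [T → ) / / .] }  — reduce

Every state is either a pure shift/goto state or contains exactly one complete item and nothing to shift — no conflicts. The grammar is LR(0).

Answer: Yes, the grammar is LR(0)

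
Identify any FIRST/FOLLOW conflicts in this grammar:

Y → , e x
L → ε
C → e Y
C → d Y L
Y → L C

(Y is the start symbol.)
A FIRST/FOLLOW conflict occurs when a non-terminal N has a nullable alternative N → β (β ⇒* ε) and another alternative N → α with FIRST(α) ∩ FOLLOW(N) ≠ ∅: on such a lookahead the parser cannot decide between expanding α and letting N vanish via β.

Nullable non-terminals: L.
L has a nullable alternative but only one production, so nothing to check.

C, Y have no nullable alternative, so no FIRST/FOLLOW check is needed there.

No FIRST/FOLLOW conflicts found.

Answer: No FIRST/FOLLOW conflicts.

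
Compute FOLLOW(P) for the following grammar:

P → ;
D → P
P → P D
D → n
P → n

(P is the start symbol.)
{ $, ';', 'n' }

To compute FOLLOW(P), find every occurrence of P on a right-hand side N → α P β: add FIRST(β) \ {ε}, and if β is empty or nullable also add FOLLOW(N). Iterate to a fixed point.

P is the start symbol, so $ ∈ FOLLOW(P).
In D → P: P is at the end, add FOLLOW(D)
In P → P D: P is followed by D, add FIRST(D) \ {ε} = { ';', 'n' }

The FOLLOW sets referred to above (computed the same way, to a fixed point):
  FOLLOW(D) = { $, ';', 'n' }

Taking the union: FOLLOW(P) = { $, ';', 'n' }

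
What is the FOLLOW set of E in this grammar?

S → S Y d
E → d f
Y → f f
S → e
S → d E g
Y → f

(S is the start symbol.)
To compute FOLLOW(E), find every occurrence of E on a right-hand side N → α E β: add FIRST(β) \ {ε}, and if β is empty or nullable also add FOLLOW(N). Iterate to a fixed point.

In S → d E g: E is followed by g, add FIRST(g) \ {ε} = { 'g' }

Taking the union: FOLLOW(E) = { 'g' }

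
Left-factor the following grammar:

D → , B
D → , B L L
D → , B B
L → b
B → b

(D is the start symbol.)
D → , B D'
D' → ε
D' → L L
D' → B
L → b
B → b

Left-factoring transforms A → αβ₁ | αβ₂ into A → αA' and A' → β₁ | β₂
(α is the longest common prefix among the alternatives). Repeat until
no nonterminal has two alternatives with a common prefix.

Round 1: D has alternatives sharing prefix ', B'. Introduce D': D → , B D'
  Add: D' → ε
  Add: D' → L L
  Add: D' → B

No remaining common prefixes — done.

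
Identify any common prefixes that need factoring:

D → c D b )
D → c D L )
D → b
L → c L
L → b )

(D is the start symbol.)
Yes, D has productions with common prefix 'c D'

Left-factoring is needed when two productions for the same non-terminal
share a common prefix on the right-hand side.

Productions for D:
  D → c D b )
  D → c D L )
  D → b
Productions for L:
  L → c L
  L → b )

Found common prefix 'c D' in productions for D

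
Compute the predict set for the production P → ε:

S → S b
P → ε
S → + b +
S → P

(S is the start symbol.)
{ $, 'b' }

PREDICT(P → ε) = (FIRST(RHS) \ {ε}) ∪ (FOLLOW(P) if ε ∈ FIRST(RHS), i.e. RHS ⇒* ε)
The right-hand side is ε (FIRST(ε) = { ε }), so the predict set is FOLLOW(P) = { $, 'b' }
PREDICT(P → ε) = { $, 'b' }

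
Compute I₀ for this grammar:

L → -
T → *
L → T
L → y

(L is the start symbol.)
First, augment the grammar with L' → L
I₀ = CLOSURE({ [L' → . L] }):
  [L' → . L] has the dot before L: add [L → . -], [L → . T], [L → . y]
  [L → . T] has the dot before T: add [T → . *]
No further items can be added.

I₀ = { [L → . -], [L → . T], [L → . y], [L' → . L], [T → . *] }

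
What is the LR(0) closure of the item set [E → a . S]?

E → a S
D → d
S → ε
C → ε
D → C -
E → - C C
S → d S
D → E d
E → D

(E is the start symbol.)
{ [E → a . S], [S → . d S], [S → .] }

To compute CLOSURE, for each item [A → α.Bβ] where B is a non-terminal, add [B → .γ] for all productions B → γ; repeat for the newly added items until nothing changes.

Start with: [E → a . S]
  [E → a . S] has the dot before S: add [S → .], [S → . d S]
No further items can be added.

CLOSURE = { [E → a . S], [S → . d S], [S → .] }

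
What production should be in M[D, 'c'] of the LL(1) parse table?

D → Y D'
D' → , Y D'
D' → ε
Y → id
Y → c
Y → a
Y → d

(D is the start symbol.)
D → Y D'

To find M[D, 'c'], we find productions for D where 'c' is in the predict set (PREDICT(N → α) = (FIRST(α) \ {ε}) ∪ (FOLLOW(N) if α ⇒* ε)).

Relevant sets:
  FIRST(Y) = { 'a', 'c', 'd', 'id' }

D → Y D': PREDICT = { 'a', 'c', 'd', 'id' }
  'c' is in predict set, so this production goes in M[D, 'c']

M[D, 'c'] = D → Y D'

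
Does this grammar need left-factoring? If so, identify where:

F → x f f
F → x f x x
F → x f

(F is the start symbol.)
Left-factoring is needed when two productions for the same non-terminal
share a common prefix on the right-hand side.

Productions for F:
  F → x f f
  F → x f x x
  F → x f

Found common prefix 'x f' in productions for F

Answer: Yes, F has productions with common prefix 'x f'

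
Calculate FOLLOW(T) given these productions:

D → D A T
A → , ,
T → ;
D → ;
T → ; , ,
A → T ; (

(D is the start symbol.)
To compute FOLLOW(T), find every occurrence of T on a right-hand side N → α T β: add FIRST(β) \ {ε}, and if β is empty or nullable also add FOLLOW(N). Iterate to a fixed point.

In D → D A T: T is at the end, add FOLLOW(D)
In A → T ; (: T is followed by ';' '(', add FIRST(';' '(') \ {ε} = { ';' }

The FOLLOW sets referred to above (computed the same way, to a fixed point):
  FOLLOW(D) = { $, ',', ';' }

Taking the union: FOLLOW(T) = { $, ',', ';' }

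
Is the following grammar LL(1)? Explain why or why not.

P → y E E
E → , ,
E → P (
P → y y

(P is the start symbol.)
Relevant sets:
  FIRST(P) = { 'y' }

For P:
  PREDICT(P → y E E) = { 'y' }
  PREDICT(P → y y) = { 'y' }
For E:
  PREDICT(E → ',' ',') = { ',' }
  PREDICT(E → P '(') = { 'y' }

Conflict found: Predict set conflict for P: { 'y' }
The grammar is NOT LL(1).

Answer: No. Predict set conflict for P: { 'y' }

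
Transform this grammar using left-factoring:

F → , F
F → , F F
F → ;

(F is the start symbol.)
Left-factoring transforms A → αβ₁ | αβ₂ into A → αA' and A' → β₁ | β₂
(α is the longest common prefix among the alternatives). Repeat until
no nonterminal has two alternatives with a common prefix.

Round 1: F has alternatives sharing prefix ', F'. Introduce F': F → , F F'
  Add: F' → ε
  Add: F' → F

No remaining common prefixes — done.

Resulting grammar:
F → , F F'
F' → ε
F' → F
F → ;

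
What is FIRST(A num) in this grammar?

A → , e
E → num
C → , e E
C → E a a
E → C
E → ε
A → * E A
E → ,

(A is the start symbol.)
{ '*', ',' }

FIRST sets of the non-terminals involved (from the grammar, by fixed-point iteration):
  FIRST(A) = { '*', ',' }

To compute FIRST(A num), process the symbols left to right:
Symbol A is a non-terminal. Add FIRST(A) \ {ε} = { '*', ',' }
A is not nullable (ε ∉ FIRST(A)), so stop here.
FIRST(A num) = { '*', ',' }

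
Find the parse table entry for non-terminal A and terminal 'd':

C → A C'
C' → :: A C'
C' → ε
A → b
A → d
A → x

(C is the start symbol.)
A → d

To find M[A, 'd'], we find productions for A where 'd' is in the predict set (PREDICT(N → α) = (FIRST(α) \ {ε}) ∪ (FOLLOW(N) if α ⇒* ε)).

A → b: PREDICT = { 'b' }
A → d: PREDICT = { 'd' }
  'd' is in predict set, so this production goes in M[A, 'd']
A → x: PREDICT = { 'x' }

M[A, 'd'] = A → d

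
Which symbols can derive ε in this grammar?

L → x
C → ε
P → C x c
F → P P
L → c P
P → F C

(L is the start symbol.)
A non-terminal is nullable if it can derive ε (the empty string): either it has an ε-production, or it has a production whose right-hand side consists entirely of nullable non-terminals.

ε-productions: C → ε
So C is immediately nullable.
No further non-terminal can be added: every production for the remaining non-terminals contains a terminal or a non-nullable non-terminal.
Nullable = { 'C' }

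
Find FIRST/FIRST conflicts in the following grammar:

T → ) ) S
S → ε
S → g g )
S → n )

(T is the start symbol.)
A FIRST/FIRST conflict occurs when two productions N → α and N → β for the same non-terminal have FIRST(α) ∩ FIRST(β) ≠ ∅ (with ε ∈ FIRST of a nullable right-hand side, so two nullable alternatives also conflict).

Productions for S:
  S → ε: FIRST = { ε }
  S → g g ): FIRST = { 'g' }
  S → n ): FIRST = { 'n' }
T has only one production, so no FIRST/FIRST conflict is possible there.

All alternatives of each non-terminal have pairwise disjoint FIRST sets.

Answer: No FIRST/FIRST conflicts.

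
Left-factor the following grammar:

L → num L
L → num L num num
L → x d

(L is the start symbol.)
Left-factoring transforms A → αβ₁ | αβ₂ into A → αA' and A' → β₁ | β₂
(α is the longest common prefix among the alternatives). Repeat until
no nonterminal has two alternatives with a common prefix.

Round 1: L has alternatives sharing prefix 'num L'. Introduce L': L → num L L'
  Add: L' → ε
  Add: L' → num num

No remaining common prefixes — done.

Resulting grammar:
L → num L L'
L' → ε
L' → num num
L → x d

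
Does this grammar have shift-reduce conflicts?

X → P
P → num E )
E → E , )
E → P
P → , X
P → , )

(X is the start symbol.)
Augment with X' → X and build the canonical LR(0) collection (I0 = CLOSURE({[X' → . X]}), then GOTO on every symbol after a dot until no new states appear). It has 12 states:
  I0: { [P → . , )], [P → . , X], [P → . num E )], [X → . P], [X' → . X] }  — shift
  I1: { [P → , . )], [P → , . X], [P → . , )], [P → . , X], [P → . num E )], [X → . P] }  — shift
  I2: { [X → P .] }  — reduce
  I3: { [X' → X .] }  — accept
  I4: { [E → . E , )], [E → . P], [P → . , )], [P → . , X], [P → . num E )], [P → num . E )] }  — shift
  I5: { [E → E . , )], [P → num E . )] }  — shift
  I6: { [E → P .] }  — reduce
  I7: { [P → num E ) .] }  — reduce
  I8: { [E → E , . )] }  — shift
  I9: { [E → E , ) .] }  — reduce
  I10: { [P → , ) .] }  — reduce
  I11: { [P → , X .] }  — reduce

No state contains both a complete item and a shift item.

Answer: No shift-reduce conflicts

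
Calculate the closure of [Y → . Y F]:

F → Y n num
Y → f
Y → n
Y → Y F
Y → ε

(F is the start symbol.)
To compute CLOSURE, for each item [A → α.Bβ] where B is a non-terminal, add [B → .γ] for all productions B → γ; repeat for the newly added items until nothing changes.

Start with: [Y → . Y F]
  [Y → . Y F] has the dot before Y: add [Y → . f], [Y → . n], [Y → .]
No further items can be added.

CLOSURE = { [Y → . Y F], [Y → . f], [Y → . n], [Y → .] }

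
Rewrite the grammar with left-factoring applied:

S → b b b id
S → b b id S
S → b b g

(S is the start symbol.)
S → b b S'
S' → b id
S' → id S
S' → g

Left-factoring transforms A → αβ₁ | αβ₂ into A → αA' and A' → β₁ | β₂
(α is the longest common prefix among the alternatives). Repeat until
no nonterminal has two alternatives with a common prefix.

Round 1: S has alternatives sharing prefix 'b b'. Introduce S': S → b b S'
  Add: S' → b id
  Add: S' → id S
  Add: S' → g

No remaining common prefixes — done.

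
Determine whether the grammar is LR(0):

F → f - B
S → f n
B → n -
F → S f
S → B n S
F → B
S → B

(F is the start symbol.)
A grammar is LR(0) if no state in the canonical LR(0) collection has:
  - both a shift item (dot before a terminal) and a complete item (shift-reduce conflict), or
  - two or more complete items (reduce-reduce conflict; the accept item [F' → F .] counts as a complete item here).

Augment with F' → F and build the canonical LR(0) collection (I0 = CLOSURE({[F' → . F]}), then GOTO on every symbol after a dot until no new states appear). It has 15 states:
  I0: { [B → . n -], [F → . B], [F → . S f], [F → . f - B], [F' → . F], [S → . B n S], [S → . B], [S → . f n] }  — shift
  I1: { [F → B .], [S → B . n S], [S → B .] }  — shift, 2 reduces
  I2: { [F' → F .] }  — accept
  I3: { [F → S . f] }  — shift
  I4: { [F → f . - B], [S → f . n] }  — shift
  I5: { [B → n . -] }  — shift
  I6: { [B → n - .] }  — reduce
  I7: { [B → . n -], [F → f - . B] }  — shift
  I8: { [S → f n .] }  — reduce
  I9: { [F → f - B .] }  — reduce
  I10: { [F → S f .] }  — reduce
  I11: { [B → . n -], [S → . B n S], [S → . B], [S → . f n], [S → B n . S] }  — shift
  I12: { [S → B . n S], [S → B .] }  — shift, reduce
  I13: { [S → B n S .] }  — reduce
  I14: { [S → f . n] }  — shift

Conflict in state I1:
  Shift-reduce conflict between [F → B .] and [S → B . n S]
So the grammar is NOT LR(0).

Answer: No. Shift-reduce conflict between [F → B .] and [S → B . n S]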